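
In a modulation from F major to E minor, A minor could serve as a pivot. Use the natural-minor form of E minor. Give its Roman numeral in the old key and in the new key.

The scale of F major is F G A B♭ C D E; A is degree 3, and the triad built there (A-C-E) is minor, so it is iii.
The scale of E minor (natural minor) is E F♯ G A B C D; A is degree 4, and the triad built there (A-C-E) is minor, so it is iv.

iii in F major; iv in E minor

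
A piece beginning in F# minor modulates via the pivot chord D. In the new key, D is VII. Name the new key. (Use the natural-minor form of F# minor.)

The numeral VII denotes a major triad on scale degree 7. With D on degree 7, the tonic of the new key is E.
Degree 7 carries a major triad in natural-minor keys, so the destination is E minor.
Check: the diatonic triads of E minor (natural minor) are Em (i), F#dim (ii°), G (III), Am (iv), Bm (v), C (VI), D (VII) — D is indeed VII.

E minor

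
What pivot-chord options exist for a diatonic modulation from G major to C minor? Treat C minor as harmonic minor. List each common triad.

G

Triads in G major: G (I), Am (ii), Bm (iii), C (IV), D (V), Em (vi), F#dim (vii°).
Triads in C minor (harmonic minor): Cm (i), Ddim (ii°), Ebaug (III+), Fm (iv), G (V), Ab (VI), Bdim (vii°).
Shared triads with their functions: G (I in G major, V in C minor).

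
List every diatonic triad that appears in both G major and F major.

Am, C

Triads in G major: G (I), Am (ii), Bm (iii), C (IV), D (V), Em (vi), F♯dim (vii°).
Triads in F major: F (I), Gm (ii), Am (iii), B♭ (IV), C (V), Dm (vi), Edim (vii°).
Shared triads with their functions: Am (ii in G major, iii in F major); C (IV in G major, V in F major).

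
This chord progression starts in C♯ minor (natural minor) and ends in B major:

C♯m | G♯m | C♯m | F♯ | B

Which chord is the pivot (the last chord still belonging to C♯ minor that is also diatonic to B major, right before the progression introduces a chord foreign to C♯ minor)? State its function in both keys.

C♯m — i in C♯ minor, ii in B major

Chords diatonic to C♯ minor: C♯m, D♯dim, E, F♯m, G♯m, A, B.
Reading the progression, the first chord not in that set is F♯, so the modulation leaves C♯ minor there.
The chord immediately before F♯ is C♯m, which is diatonic to both keys: i in C♯ minor and ii in B major.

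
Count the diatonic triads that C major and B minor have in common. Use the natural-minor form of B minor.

2

Diatonic triads of C major: C (I), Dm (ii), Em (iii), F (IV), G (V), Am (vi), Bdim (vii°).
Diatonic triads of B minor (natural minor): Bm (i), C#dim (ii°), D (III), Em (iv), F#m (v), G (VI), A (VII).
Matching root and quality in both lists: Em, G.
That gives 2 common triads.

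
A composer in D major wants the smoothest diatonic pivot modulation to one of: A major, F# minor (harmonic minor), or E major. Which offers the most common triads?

A major

Triads of D major: D (I), Em (ii), F#m (iii), G (IV), A (V), Bm (vi), C#dim (vii°).
A major shares 4: D, F#m, A, Bm.
F# minor (harmonic minor) shares 3: D, F#m, Bm.
E major shares 2: F#m, A.
The most common triads (4) are shared with A major.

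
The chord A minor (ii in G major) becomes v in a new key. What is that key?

D minor

The numeral v denotes a minor triad on scale degree 5. With A on degree 5, the tonic of the new key is D.
Degree 5 carries a minor triad in natural-minor keys, so the destination is D minor.
Check: the diatonic triads of D minor (natural minor) are Dm (i), Edim (ii°), F (III), Gm (iv), Am (v), Bb (VI), C (VII) — A minor is indeed v.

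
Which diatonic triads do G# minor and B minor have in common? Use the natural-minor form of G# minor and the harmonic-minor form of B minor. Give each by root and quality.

Triads in G# minor (natural minor): G# minor (i), A# diminished (ii°), B major (III), C# minor (iv), D# minor (v), E major (VI), F# major (VII).
Triads in B minor (harmonic minor): B minor (i), C# diminished (ii°), D augmented (III+), E minor (iv), F# major (V), G major (VI), A# diminished (vii°).
Shared triads with their functions: A# diminished (ii° in G# minor, vii° in B minor); F# major (VII in G# minor, V in B minor).

A#dim, F#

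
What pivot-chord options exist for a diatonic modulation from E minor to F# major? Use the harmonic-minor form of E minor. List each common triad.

Triads in E minor (harmonic minor): Em (i), F#dim (ii°), Gaug (III+), Am (iv), B (V), C (VI), D#dim (vii°).
Triads in F# major: F# (I), G#m (ii), A#m (iii), B (IV), C# (V), D#m (vi), E#dim (vii°).
Shared triads with their functions: B (V in E minor, IV in F# major).

B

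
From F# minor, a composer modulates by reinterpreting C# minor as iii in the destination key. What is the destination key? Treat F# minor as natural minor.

The numeral iii denotes a minor triad on scale degree 3. With C# on degree 3, the tonic of the new key is A.
Degree 3 carries a minor triad in major keys, so the destination is A major.
Check: the diatonic triads of A major are A (I), Bm (ii), C#m (iii), D (IV), E (V), F#m (vi), G#dim (vii°) — C# minor is indeed iii.

A major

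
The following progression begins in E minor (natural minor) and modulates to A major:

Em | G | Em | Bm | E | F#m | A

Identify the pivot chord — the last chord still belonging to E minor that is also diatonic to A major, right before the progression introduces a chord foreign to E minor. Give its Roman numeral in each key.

Chords diatonic to E minor: Em, F#dim, G, Am, Bm, C, D.
Reading the progression, the first chord not in that set is E, so the modulation leaves E minor there.
The chord immediately before E is Bm, which is diatonic to both keys: v in E minor and ii in A major.

Bm — v in E minor, ii in A major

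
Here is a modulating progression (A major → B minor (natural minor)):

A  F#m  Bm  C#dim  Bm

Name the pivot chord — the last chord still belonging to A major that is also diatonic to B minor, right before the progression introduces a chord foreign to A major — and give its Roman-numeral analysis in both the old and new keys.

Chords diatonic to A major: A, Bm, C#m, D, E, F#m, G#dim.
Reading the progression, the first chord not in that set is C#dim, so the modulation leaves A major there.
The chord immediately before C#dim is Bm, which is diatonic to both keys: ii in A major and i in B minor.

Bm — ii in A major, i in B minor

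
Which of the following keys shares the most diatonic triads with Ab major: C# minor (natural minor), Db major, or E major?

Triads of Ab major: Ab (I), Bbm (ii), Cm (iii), Db (IV), Eb (V), Fm (vi), Gdim (vii°).
C# minor (natural minor) shares 0: none.
Db major shares 4: Ab, Bbm, Db, Fm.
E major shares 0: none.
The most common triads (4) are shared with Db major.

Db major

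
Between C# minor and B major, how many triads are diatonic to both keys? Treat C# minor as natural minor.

Diatonic triads of C# minor (natural minor): C#m (i), D#dim (ii°), E (III), F#m (iv), G#m (v), A (VI), B (VII).
Diatonic triads of B major: B (I), C#m (ii), D#m (iii), E (IV), F# (V), G#m (vi), A#dim (vii°).
Matching root and quality in both lists: C#m, E, G#m, B.
That gives 4 common triads.

4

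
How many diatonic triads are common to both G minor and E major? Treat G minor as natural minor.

Diatonic triads of G minor (natural minor): Gm (i), Adim (ii°), B♭ (III), Cm (iv), Dm (v), E♭ (VI), F (VII).
Diatonic triads of E major: E (I), F♯m (ii), G♯m (iii), A (IV), B (V), C♯m (vi), D♯dim (vii°).
No triad has the same root and quality in both keys.

0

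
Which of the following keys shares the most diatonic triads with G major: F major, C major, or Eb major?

C major

Triads of G major: G major (I), A minor (ii), B minor (iii), C major (IV), D major (V), E minor (vi), F# diminished (vii°).
F major shares 2: Am, C.
C major shares 4: G, Am, C, Em.
Eb major shares 0: none.
The most common triads (4) are shared with C major.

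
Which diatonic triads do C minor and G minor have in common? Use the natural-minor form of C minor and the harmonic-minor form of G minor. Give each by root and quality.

Cm, E♭, Gm

Triads in C minor (natural minor): Cm (i), Ddim (ii°), E♭ (III), Fm (iv), Gm (v), A♭ (VI), B♭ (VII).
Triads in G minor (harmonic minor): Gm (i), Adim (ii°), B♭aug (III+), Cm (iv), D (V), E♭ (VI), F♯dim (vii°).
Shared triads with their functions: Cm (i in C minor, iv in G minor); E♭ (III in C minor, VI in G minor); Gm (v in C minor, i in G minor).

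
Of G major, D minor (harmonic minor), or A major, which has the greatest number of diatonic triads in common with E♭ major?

Triads of E♭ major: E♭ major (I), F minor (ii), G minor (iii), A♭ major (IV), B♭ major (V), C minor (vi), D diminished (vii°).
G major shares 0: none.
D minor (harmonic minor) shares 2: Gm, B♭.
A major shares 0: none.
The most common triads (2) are shared with D minor.

D minor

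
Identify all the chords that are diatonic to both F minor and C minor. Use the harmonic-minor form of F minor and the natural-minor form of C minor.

Fm

Triads in F minor (harmonic minor): Fm (i), Gdim (ii°), Abaug (III+), Bbm (iv), C (V), Db (VI), Edim (vii°).
Triads in C minor (natural minor): Cm (i), Ddim (ii°), Eb (III), Fm (iv), Gm (v), Ab (VI), Bb (VII).
Shared triads with their functions: Fm (i in F minor, iv in C minor).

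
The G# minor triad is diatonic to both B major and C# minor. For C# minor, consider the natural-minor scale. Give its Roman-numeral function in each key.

vi in B major; v in C# minor

The scale of B major is B C# D# E F# G# A#; G# is degree 6, and the triad built there (G#-B-D#) is minor, so it is vi.
The scale of C# minor (natural minor) is C# D# E F# G# A B; G# is degree 5, and the triad built there (G#-B-D#) is minor, so it is v.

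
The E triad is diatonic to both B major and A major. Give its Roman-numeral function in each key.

The scale of B major is B C# D# E F# G# A#; E is degree 4, and the triad built there (E-G#-B) is major, so it is IV.
The scale of A major is A B C# D E F# G#; E is degree 5, and the triad built there (E-G#-B) is major, so it is V.

IV in B major; V in A major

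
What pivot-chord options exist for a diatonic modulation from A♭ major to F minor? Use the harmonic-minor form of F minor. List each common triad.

B♭m, D♭, Fm, Gdim

Triads in A♭ major: A♭ (I), B♭m (ii), Cm (iii), D♭ (IV), E♭ (V), Fm (vi), Gdim (vii°).
Triads in F minor (harmonic minor): Fm (i), Gdim (ii°), A♭aug (III+), B♭m (iv), C (V), D♭ (VI), Edim (vii°).
Shared triads with their functions: B♭m (ii in A♭ major, iv in F minor); D♭ (IV in A♭ major, VI in F minor); Fm (vi in A♭ major, i in F minor); Gdim (vii° in A♭ major, ii° in F minor).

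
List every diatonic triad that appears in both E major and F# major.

Triads in E major: E (I), F#m (ii), G#m (iii), A (IV), B (V), C#m (vi), D#dim (vii°).
Triads in F# major: F# (I), G#m (ii), A#m (iii), B (IV), C# (V), D#m (vi), E#dim (vii°).
Shared triads with their functions: G#m (iii in E major, ii in F# major); B (V in E major, IV in F# major).

G#m, B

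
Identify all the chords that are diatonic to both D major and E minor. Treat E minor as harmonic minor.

Em

Triads in D major: D (I), Em (ii), F#m (iii), G (IV), A (V), Bm (vi), C#dim (vii°).
Triads in E minor (harmonic minor): Em (i), F#dim (ii°), Gaug (III+), Am (iv), B (V), C (VI), D#dim (vii°).
Shared triads with their functions: Em (ii in D major, i in E minor).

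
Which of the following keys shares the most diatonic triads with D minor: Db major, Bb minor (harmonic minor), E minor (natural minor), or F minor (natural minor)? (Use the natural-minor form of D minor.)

Triads of D minor (natural minor): Dm (i), Edim (ii°), F (III), Gm (iv), Am (v), Bb (VI), C (VII).
Db major shares 0: none.
Bb minor (harmonic minor) shares 1: F.
E minor (natural minor) shares 2: Am, C.
F minor (natural minor) shares 0: none.
The most common triads (2) are shared with E minor.

E minor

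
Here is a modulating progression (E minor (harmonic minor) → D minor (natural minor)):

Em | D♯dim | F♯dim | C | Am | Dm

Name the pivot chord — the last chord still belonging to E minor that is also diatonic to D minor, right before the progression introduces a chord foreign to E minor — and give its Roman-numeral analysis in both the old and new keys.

Am — iv in E minor, v in D minor

Chords diatonic to E minor: Em, F♯dim, Gaug, Am, B, C, D♯dim.
Reading the progression, the first chord not in that set is Dm, so the modulation leaves E minor there.
The chord immediately before Dm is Am, which is diatonic to both keys: iv in E minor and v in D minor.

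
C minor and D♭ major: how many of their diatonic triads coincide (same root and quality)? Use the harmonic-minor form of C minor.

Diatonic triads of C minor (harmonic minor): Cm (i), Ddim (ii°), E♭aug (III+), Fm (iv), G (V), A♭ (VI), Bdim (vii°).
Diatonic triads of D♭ major: D♭ (I), E♭m (ii), Fm (iii), G♭ (IV), A♭ (V), B♭m (vi), Cdim (vii°).
Matching root and quality in both lists: Fm, A♭.
That gives 2 common triads.

2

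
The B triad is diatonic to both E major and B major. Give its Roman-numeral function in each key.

The scale of E major is E F# G# A B C# D#; B is degree 5, and the triad built there (B-D#-F#) is major, so it is V.
The scale of B major is B C# D# E F# G# A#; B is degree 1, and the triad built there (B-D#-F#) is major, so it is I.

V in E major; I in B major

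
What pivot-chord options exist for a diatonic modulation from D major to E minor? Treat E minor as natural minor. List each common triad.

D, Em, G, Bm

Triads in D major: D major (I), E minor (ii), F♯ minor (iii), G major (IV), A major (V), B minor (vi), C♯ diminished (vii°).
Triads in E minor (natural minor): E minor (i), F♯ diminished (ii°), G major (III), A minor (iv), B minor (v), C major (VI), D major (VII).
Shared triads with their functions: D major (I in D major, VII in E minor); E minor (ii in D major, i in E minor); G major (IV in D major, III in E minor); B minor (vi in D major, v in E minor).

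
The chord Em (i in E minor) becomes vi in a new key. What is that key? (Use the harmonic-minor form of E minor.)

The numeral vi denotes a minor triad on scale degree 6. With E on degree 6, the tonic of the new key is G.
Degree 6 carries a minor triad in major keys, so the destination is G major.
Check: the diatonic triads of G major are G (I), Am (ii), Bm (iii), C (IV), D (V), Em (vi), F#dim (vii°) — Em is indeed vi.

G major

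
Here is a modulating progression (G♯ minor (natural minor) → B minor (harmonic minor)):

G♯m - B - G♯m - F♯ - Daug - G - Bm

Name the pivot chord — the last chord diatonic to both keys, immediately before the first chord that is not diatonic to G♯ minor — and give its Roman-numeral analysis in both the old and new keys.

Chords diatonic to G♯ minor: G♯m, A♯dim, B, C♯m, D♯m, E, F♯.
Reading the progression, the first chord not in that set is Daug, so the modulation leaves G♯ minor there.
The chord immediately before Daug is F♯, which is diatonic to both keys: VII in G♯ minor and V in B minor.

F♯ — VII in G♯ minor, V in B minor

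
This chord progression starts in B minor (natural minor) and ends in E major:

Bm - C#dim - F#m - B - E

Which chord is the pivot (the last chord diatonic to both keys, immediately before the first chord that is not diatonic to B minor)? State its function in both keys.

F#m — v in B minor, ii in E major

Chords diatonic to B minor: Bm, C#dim, D, Em, F#m, G, A.
Reading the progression, the first chord not in that set is B, so the modulation leaves B minor there.
The chord immediately before B is F#m, which is diatonic to both keys: v in B minor and ii in E major.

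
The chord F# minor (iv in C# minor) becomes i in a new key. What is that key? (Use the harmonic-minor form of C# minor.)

F# minor

The numeral i denotes a minor triad on scale degree 1. With F# on degree 1, the tonic of the new key is F#.
Degree 1 carries a minor triad in minor keys, so the destination is F# minor.
Check: the diatonic triads of F# minor (natural minor) are F#m (i), G#dim (ii°), A (III), Bm (iv), C#m (v), D (VI), E (VII) — F# minor is indeed i.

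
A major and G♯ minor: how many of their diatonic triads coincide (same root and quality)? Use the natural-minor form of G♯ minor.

2

Diatonic triads of A major: A (I), Bm (ii), C♯m (iii), D (IV), E (V), F♯m (vi), G♯dim (vii°).
Diatonic triads of G♯ minor (natural minor): G♯m (i), A♯dim (ii°), B (III), C♯m (iv), D♯m (v), E (VI), F♯ (VII).
Matching root and quality in both lists: C♯m, E.
That gives 2 common triads.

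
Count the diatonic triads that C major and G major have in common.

4

Diatonic triads of C major: C (I), Dm (ii), Em (iii), F (IV), G (V), Am (vi), Bdim (vii°).
Diatonic triads of G major: G (I), Am (ii), Bm (iii), C (IV), D (V), Em (vi), F♯dim (vii°).
Matching root and quality in both lists: C, Em, G, Am.
That gives 4 common triads.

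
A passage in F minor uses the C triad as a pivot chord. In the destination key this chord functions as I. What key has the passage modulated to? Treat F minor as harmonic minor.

C major

The numeral I denotes a major triad on scale degree 1. With C on degree 1, the tonic of the new key is C.
Degree 1 carries a major triad in major keys, so the destination is C major.
Check: the diatonic triads of C major are C (I), Dm (ii), Em (iii), F (IV), G (V), Am (vi), Bdim (vii°) — C is indeed I.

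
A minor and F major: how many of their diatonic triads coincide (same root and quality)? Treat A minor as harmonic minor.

3

Diatonic triads of A minor (harmonic minor): Am (i), Bdim (ii°), Caug (III+), Dm (iv), E (V), F (VI), G#dim (vii°).
Diatonic triads of F major: F (I), Gm (ii), Am (iii), Bb (IV), C (V), Dm (vi), Edim (vii°).
Matching root and quality in both lists: Am, Dm, F.
That gives 3 common triads.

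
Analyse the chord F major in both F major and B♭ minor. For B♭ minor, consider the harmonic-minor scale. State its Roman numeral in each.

The scale of F major is F G A B♭ C D E; F is degree 1, and the triad built there (F-A-C) is major, so it is I.
The scale of B♭ minor (harmonic minor) is B♭ C D♭ E♭ F G♭ A; F is degree 5, and the triad built there (F-A-C) is major, so it is V.

I in F major; V in B♭ minor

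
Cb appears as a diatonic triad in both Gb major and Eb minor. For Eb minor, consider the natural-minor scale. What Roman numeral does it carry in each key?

The scale of Gb major is Gb Ab Bb Cb Db Eb F; Cb is degree 4, and the triad built there (Cb-Eb-Gb) is major, so it is IV.
The scale of Eb minor (natural minor) is Eb F Gb Ab Bb Cb Db; Cb is degree 6, and the triad built there (Cb-Eb-Gb) is major, so it is VI.

IV in Gb major; VI in Eb minor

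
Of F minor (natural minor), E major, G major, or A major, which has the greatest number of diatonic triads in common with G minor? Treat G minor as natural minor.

F minor

Triads of G minor (natural minor): G minor (i), A diminished (ii°), Bb major (III), C minor (iv), D minor (v), Eb major (VI), F major (VII).
F minor (natural minor) shares 2: Cm, Eb.
E major shares 0: none.
G major shares 0: none.
A major shares 0: none.
The most common triads (2) are shared with F minor.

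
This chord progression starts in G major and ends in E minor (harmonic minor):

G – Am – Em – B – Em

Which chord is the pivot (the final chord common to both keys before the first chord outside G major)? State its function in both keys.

Em — vi in G major, i in E minor

Chords diatonic to G major: G, Am, Bm, C, D, Em, F♯dim.
Reading the progression, the first chord not in that set is B, so the modulation leaves G major there.
The chord immediately before B is Em, which is diatonic to both keys: vi in G major and i in E minor.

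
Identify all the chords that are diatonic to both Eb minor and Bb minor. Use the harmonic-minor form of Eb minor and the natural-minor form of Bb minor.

Triads in Eb minor (harmonic minor): Ebm (i), Fdim (ii°), Gbaug (III+), Abm (iv), Bb (V), Cb (VI), Ddim (vii°).
Triads in Bb minor (natural minor): Bbm (i), Cdim (ii°), Db (III), Ebm (iv), Fm (v), Gb (VI), Ab (VII).
Shared triads with their functions: Ebm (i in Eb minor, iv in Bb minor).

Ebm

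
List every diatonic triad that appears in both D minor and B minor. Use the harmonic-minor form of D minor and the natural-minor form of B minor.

A, C#dim

Triads in D minor (harmonic minor): D minor (i), E diminished (ii°), F augmented (III+), G minor (iv), A major (V), Bb major (VI), C# diminished (vii°).
Triads in B minor (natural minor): B minor (i), C# diminished (ii°), D major (III), E minor (iv), F# minor (v), G major (VI), A major (VII).
Shared triads with their functions: A major (V in D minor, VII in B minor); C# diminished (vii° in D minor, ii° in B minor).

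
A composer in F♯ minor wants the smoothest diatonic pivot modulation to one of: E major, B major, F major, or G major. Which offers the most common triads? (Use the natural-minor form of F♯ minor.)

E major

Triads of F♯ minor (natural minor): F♯ minor (i), G♯ diminished (ii°), A major (III), B minor (iv), C♯ minor (v), D major (VI), E major (VII).
E major shares 4: F♯m, A, C♯m, E.
B major shares 2: C♯m, E.
F major shares 0: none.
G major shares 2: Bm, D.
The most common triads (4) are shared with E major.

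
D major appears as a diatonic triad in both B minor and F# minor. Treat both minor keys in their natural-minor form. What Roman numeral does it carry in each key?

The scale of B minor (natural minor) is B C# D E F# G A; D is degree 3, and the triad built there (D-F#-A) is major, so it is III.
The scale of F# minor (natural minor) is F# G# A B C# D E; D is degree 6, and the triad built there (D-F#-A) is major, so it is VI.

III in B minor; VI in F# minor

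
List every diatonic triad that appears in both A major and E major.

A, C#m, E, F#m

Triads in A major: A (I), Bm (ii), C#m (iii), D (IV), E (V), F#m (vi), G#dim (vii°).
Triads in E major: E (I), F#m (ii), G#m (iii), A (IV), B (V), C#m (vi), D#dim (vii°).
Shared triads with their functions: A (I in A major, IV in E major); C#m (iii in A major, vi in E major); E (V in A major, I in E major); F#m (vi in A major, ii in E major).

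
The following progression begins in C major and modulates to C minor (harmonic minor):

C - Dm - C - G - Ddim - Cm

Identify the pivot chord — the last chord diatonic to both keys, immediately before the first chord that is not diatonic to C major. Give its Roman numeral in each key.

G — V in C major, V in C minor

Chords diatonic to C major: C, Dm, Em, F, G, Am, Bdim.
Reading the progression, the first chord not in that set is Ddim, so the modulation leaves C major there.
The chord immediately before Ddim is G, which is diatonic to both keys: V in C major and V in C minor.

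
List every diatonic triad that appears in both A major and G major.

Triads in A major: A major (I), B minor (ii), C# minor (iii), D major (IV), E major (V), F# minor (vi), G# diminished (vii°).
Triads in G major: G major (I), A minor (ii), B minor (iii), C major (IV), D major (V), E minor (vi), F# diminished (vii°).
Shared triads with their functions: B minor (ii in A major, iii in G major); D major (IV in A major, V in G major).

Bm, D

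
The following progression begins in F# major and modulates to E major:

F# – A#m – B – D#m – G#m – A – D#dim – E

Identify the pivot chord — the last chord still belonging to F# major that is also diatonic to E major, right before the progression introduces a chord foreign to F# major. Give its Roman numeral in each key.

Chords diatonic to F# major: F#, G#m, A#m, B, C#, D#m, E#dim.
Reading the progression, the first chord not in that set is A, so the modulation leaves F# major there.
The chord immediately before A is G#m, which is diatonic to both keys: ii in F# major and iii in E major.

G#m — ii in F# major, iii in E major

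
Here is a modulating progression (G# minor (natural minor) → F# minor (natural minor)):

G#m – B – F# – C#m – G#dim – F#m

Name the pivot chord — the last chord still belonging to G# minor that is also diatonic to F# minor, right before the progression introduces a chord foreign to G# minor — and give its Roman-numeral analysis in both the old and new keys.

Chords diatonic to G# minor: G#m, A#dim, B, C#m, D#m, E, F#.
Reading the progression, the first chord not in that set is G#dim, so the modulation leaves G# minor there.
The chord immediately before G#dim is C#m, which is diatonic to both keys: iv in G# minor and v in F# minor.

C#m — iv in G# minor, v in F# minor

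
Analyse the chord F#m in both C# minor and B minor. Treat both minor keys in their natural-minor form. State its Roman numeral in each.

The scale of C# minor (natural minor) is C# D# E F# G# A B; F# is degree 4, and the triad built there (F#-A-C#) is minor, so it is iv.
The scale of B minor (natural minor) is B C# D E F# G A; F# is degree 5, and the triad built there (F#-A-C#) is minor, so it is v.

iv in C# minor; v in B minor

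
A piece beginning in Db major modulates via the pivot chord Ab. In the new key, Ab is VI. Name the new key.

The numeral VI denotes a major triad on scale degree 6. With Ab on degree 6, the tonic of the new key is C.
Degree 6 carries a major triad in minor keys, so the destination is C minor.
Check: the diatonic triads of C minor (natural minor) are Cm (i), Ddim (ii°), Eb (III), Fm (iv), Gm (v), Ab (VI), Bb (VII) — Ab is indeed VI.

C minor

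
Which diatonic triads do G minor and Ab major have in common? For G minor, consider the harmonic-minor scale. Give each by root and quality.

Triads in G minor (harmonic minor): G minor (i), A diminished (ii°), Bb augmented (III+), C minor (iv), D major (V), Eb major (VI), F# diminished (vii°).
Triads in Ab major: Ab major (I), Bb minor (ii), C minor (iii), Db major (IV), Eb major (V), F minor (vi), G diminished (vii°).
Shared triads with their functions: C minor (iv in G minor, iii in Ab major); Eb major (VI in G minor, V in Ab major).

Cm, Eb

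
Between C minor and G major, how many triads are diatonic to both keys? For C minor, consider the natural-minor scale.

Diatonic triads of C minor (natural minor): Cm (i), Ddim (ii°), Eb (III), Fm (iv), Gm (v), Ab (VI), Bb (VII).
Diatonic triads of G major: G (I), Am (ii), Bm (iii), C (IV), D (V), Em (vi), F#dim (vii°).
No triad has the same root and quality in both keys.

0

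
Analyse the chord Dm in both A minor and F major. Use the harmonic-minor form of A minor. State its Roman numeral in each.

iv in A minor; vi in F major

The scale of A minor (harmonic minor) is A B C D E F G#; D is degree 4, and the triad built there (D-F-A) is minor, so it is iv.
The scale of F major is F G A Bb C D E; D is degree 6, and the triad built there (D-F-A) is minor, so it is vi.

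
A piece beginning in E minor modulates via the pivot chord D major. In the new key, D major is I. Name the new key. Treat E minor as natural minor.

The numeral I denotes a major triad on scale degree 1. With D on degree 1, the tonic of the new key is D.
Degree 1 carries a major triad in major keys, so the destination is D major.
Check: the diatonic triads of D major are D (I), Em (ii), F♯m (iii), G (IV), A (V), Bm (vi), C♯dim (vii°) — D major is indeed I.

D major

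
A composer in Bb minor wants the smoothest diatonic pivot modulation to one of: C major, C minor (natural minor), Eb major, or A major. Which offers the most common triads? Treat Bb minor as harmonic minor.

C major

Triads of Bb minor (harmonic minor): Bb minor (i), C diminished (ii°), Db augmented (III+), Eb minor (iv), F major (V), Gb major (VI), A diminished (vii°).
C major shares 1: F.
C minor (natural minor) shares 0: none.
Eb major shares 0: none.
A major shares 0: none.
The most common triads (1) are shared with C major.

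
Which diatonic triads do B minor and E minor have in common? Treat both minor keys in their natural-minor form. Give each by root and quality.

Triads in B minor (natural minor): Bm (i), C♯dim (ii°), D (III), Em (iv), F♯m (v), G (VI), A (VII).
Triads in E minor (natural minor): Em (i), F♯dim (ii°), G (III), Am (iv), Bm (v), C (VI), D (VII).
Shared triads with their functions: Bm (i in B minor, v in E minor); D (III in B minor, VII in E minor); Em (iv in B minor, i in E minor); G (VI in B minor, III in E minor).

Bm, D, Em, G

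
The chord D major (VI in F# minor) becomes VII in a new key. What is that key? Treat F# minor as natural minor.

The numeral VII denotes a major triad on scale degree 7. With D on degree 7, the tonic of the new key is E.
Degree 7 carries a major triad in natural-minor keys, so the destination is E minor.
Check: the diatonic triads of E minor (natural minor) are Em (i), F#dim (ii°), G (III), Am (iv), Bm (v), C (VI), D (VII) — D major is indeed VII.

E minor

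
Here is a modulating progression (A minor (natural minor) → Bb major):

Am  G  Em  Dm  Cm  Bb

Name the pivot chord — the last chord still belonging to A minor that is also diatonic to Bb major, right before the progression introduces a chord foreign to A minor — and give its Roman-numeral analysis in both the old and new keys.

Dm — iv in A minor, iii in Bb major

Chords diatonic to A minor: Am, Bdim, C, Dm, Em, F, G.
Reading the progression, the first chord not in that set is Cm, so the modulation leaves A minor there.
The chord immediately before Cm is Dm, which is diatonic to both keys: iv in A minor and iii in Bb major.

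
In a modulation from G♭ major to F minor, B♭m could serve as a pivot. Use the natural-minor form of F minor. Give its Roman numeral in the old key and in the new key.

The scale of G♭ major is G♭ A♭ B♭ C♭ D♭ E♭ F; B♭ is degree 3, and the triad built there (B♭-D♭-F) is minor, so it is iii.
The scale of F minor (natural minor) is F G A♭ B♭ C D♭ E♭; B♭ is degree 4, and the triad built there (B♭-D♭-F) is minor, so it is iv.

iii in G♭ major; iv in F minor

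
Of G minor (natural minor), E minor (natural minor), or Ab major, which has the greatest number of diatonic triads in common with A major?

Triads of A major: A (I), Bm (ii), C#m (iii), D (IV), E (V), F#m (vi), G#dim (vii°).
G minor (natural minor) shares 0: none.
E minor (natural minor) shares 2: Bm, D.
Ab major shares 0: none.
The most common triads (2) are shared with E minor.

E minor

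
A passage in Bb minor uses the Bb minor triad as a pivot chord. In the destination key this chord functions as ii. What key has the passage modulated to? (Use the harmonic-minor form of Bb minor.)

The numeral ii denotes a minor triad on scale degree 2. With Bb on degree 2, the tonic of the new key is Ab.
Degree 2 carries a minor triad in major keys, so the destination is Ab major.
Check: the diatonic triads of Ab major are Ab (I), Bbm (ii), Cm (iii), Db (IV), Eb (V), Fm (vi), Gdim (vii°) — Bb minor is indeed ii.

Ab major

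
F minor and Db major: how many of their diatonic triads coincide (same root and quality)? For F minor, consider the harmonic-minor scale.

Diatonic triads of F minor (harmonic minor): Fm (i), Gdim (ii°), Abaug (III+), Bbm (iv), C (V), Db (VI), Edim (vii°).
Diatonic triads of Db major: Db (I), Ebm (ii), Fm (iii), Gb (IV), Ab (V), Bbm (vi), Cdim (vii°).
Matching root and quality in both lists: Fm, Bbm, Db.
That gives 3 common triads.

3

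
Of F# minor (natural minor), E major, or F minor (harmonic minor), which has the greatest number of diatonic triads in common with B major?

Triads of B major: B (I), C#m (ii), D#m (iii), E (IV), F# (V), G#m (vi), A#dim (vii°).
F# minor (natural minor) shares 2: C#m, E.
E major shares 4: B, C#m, E, G#m.
F minor (harmonic minor) shares 0: none.
The most common triads (4) are shared with E major.

E major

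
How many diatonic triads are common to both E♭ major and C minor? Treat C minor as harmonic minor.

4

Diatonic triads of E♭ major: E♭ (I), Fm (ii), Gm (iii), A♭ (IV), B♭ (V), Cm (vi), Ddim (vii°).
Diatonic triads of C minor (harmonic minor): Cm (i), Ddim (ii°), E♭aug (III+), Fm (iv), G (V), A♭ (VI), Bdim (vii°).
Matching root and quality in both lists: Fm, A♭, Cm, Ddim.
That gives 4 common triads.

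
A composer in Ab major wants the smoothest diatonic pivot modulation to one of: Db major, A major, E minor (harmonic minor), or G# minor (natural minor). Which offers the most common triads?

Db major

Triads of Ab major: Ab major (I), Bb minor (ii), C minor (iii), Db major (IV), Eb major (V), F minor (vi), G diminished (vii°).
Db major shares 4: Ab, Bbm, Db, Fm.
A major shares 0: none.
E minor (harmonic minor) shares 0: none.
G# minor (natural minor) shares 0: none.
The most common triads (4) are shared with Db major.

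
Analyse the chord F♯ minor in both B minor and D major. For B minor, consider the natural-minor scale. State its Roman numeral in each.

v in B minor; iii in D major

The scale of B minor (natural minor) is B C♯ D E F♯ G A; F♯ is degree 5, and the triad built there (F♯-A-C♯) is minor, so it is v.
The scale of D major is D E F♯ G A B C♯; F♯ is degree 3, and the triad built there (F♯-A-C♯) is minor, so it is iii.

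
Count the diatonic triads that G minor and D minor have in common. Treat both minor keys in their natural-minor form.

Diatonic triads of G minor (natural minor): Gm (i), Adim (ii°), Bb (III), Cm (iv), Dm (v), Eb (VI), F (VII).
Diatonic triads of D minor (natural minor): Dm (i), Edim (ii°), F (III), Gm (iv), Am (v), Bb (VI), C (VII).
Matching root and quality in both lists: Gm, Bb, Dm, F.
That gives 4 common triads.

4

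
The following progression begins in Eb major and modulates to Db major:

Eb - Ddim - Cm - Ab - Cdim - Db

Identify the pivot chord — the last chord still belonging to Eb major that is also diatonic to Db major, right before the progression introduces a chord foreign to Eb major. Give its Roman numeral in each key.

Chords diatonic to Eb major: Eb, Fm, Gm, Ab, Bb, Cm, Ddim.
Reading the progression, the first chord not in that set is Cdim, so the modulation leaves Eb major there.
The chord immediately before Cdim is Ab, which is diatonic to both keys: IV in Eb major and V in Db major.

Ab — IV in Eb major, V in Db major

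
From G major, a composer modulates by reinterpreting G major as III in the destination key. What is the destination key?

E minor

The numeral III denotes a major triad on scale degree 3. With G on degree 3, the tonic of the new key is E.
Degree 3 carries a major triad in natural-minor keys, so the destination is E minor.
Check: the diatonic triads of E minor (natural minor) are Em (i), F#dim (ii°), G (III), Am (iv), Bm (v), C (VI), D (VII) — G major is indeed III.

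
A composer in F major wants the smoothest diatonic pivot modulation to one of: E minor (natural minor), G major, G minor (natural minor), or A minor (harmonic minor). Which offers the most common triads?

G minor

Triads of F major: F major (I), G minor (ii), A minor (iii), B♭ major (IV), C major (V), D minor (vi), E diminished (vii°).
E minor (natural minor) shares 2: Am, C.
G major shares 2: Am, C.
G minor (natural minor) shares 4: F, Gm, B♭, Dm.
A minor (harmonic minor) shares 3: F, Am, Dm.
The most common triads (4) are shared with G minor.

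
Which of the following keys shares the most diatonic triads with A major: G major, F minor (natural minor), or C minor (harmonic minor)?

G major

Triads of A major: A major (I), B minor (ii), C# minor (iii), D major (IV), E major (V), F# minor (vi), G# diminished (vii°).
G major shares 2: Bm, D.
F minor (natural minor) shares 0: none.
C minor (harmonic minor) shares 0: none.
The most common triads (2) are shared with G major.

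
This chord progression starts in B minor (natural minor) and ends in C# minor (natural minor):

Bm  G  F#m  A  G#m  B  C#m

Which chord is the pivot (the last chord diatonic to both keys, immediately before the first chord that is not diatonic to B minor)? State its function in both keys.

Chords diatonic to B minor: Bm, C#dim, D, Em, F#m, G, A.
Reading the progression, the first chord not in that set is G#m, so the modulation leaves B minor there.
The chord immediately before G#m is A, which is diatonic to both keys: VII in B minor and VI in C# minor.

A — VII in B minor, VI in C# minor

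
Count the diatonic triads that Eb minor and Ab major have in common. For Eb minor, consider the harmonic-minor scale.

0

Diatonic triads of Eb minor (harmonic minor): Ebm (i), Fdim (ii°), Gbaug (III+), Abm (iv), Bb (V), Cb (VI), Ddim (vii°).
Diatonic triads of Ab major: Ab (I), Bbm (ii), Cm (iii), Db (IV), Eb (V), Fm (vi), Gdim (vii°).
No triad has the same root and quality in both keys.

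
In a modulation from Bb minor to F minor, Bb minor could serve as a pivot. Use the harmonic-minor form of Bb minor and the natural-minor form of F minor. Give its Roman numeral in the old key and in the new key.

i in Bb minor; iv in F minor

The scale of Bb minor (harmonic minor) is Bb C Db Eb F Gb A; Bb is degree 1, and the triad built there (Bb-Db-F) is minor, so it is i.
The scale of F minor (natural minor) is F G Ab Bb C Db Eb; Bb is degree 4, and the triad built there (Bb-Db-F) is minor, so it is iv.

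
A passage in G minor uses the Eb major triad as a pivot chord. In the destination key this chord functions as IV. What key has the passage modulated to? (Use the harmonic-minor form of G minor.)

Bb major

The numeral IV denotes a major triad on scale degree 4. With Eb on degree 4, the tonic of the new key is Bb.
Degree 4 carries a major triad in major keys, so the destination is Bb major.
Check: the diatonic triads of Bb major are Bb (I), Cm (ii), Dm (iii), Eb (IV), F (V), Gm (vi), Adim (vii°) — Eb major is indeed IV.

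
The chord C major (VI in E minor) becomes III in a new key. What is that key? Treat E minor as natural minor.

The numeral III denotes a major triad on scale degree 3. With C on degree 3, the tonic of the new key is A.
Degree 3 carries a major triad in natural-minor keys, so the destination is A minor.
Check: the diatonic triads of A minor (natural minor) are Am (i), Bdim (ii°), C (III), Dm (iv), Em (v), F (VI), G (VII) — C major is indeed III.

A minor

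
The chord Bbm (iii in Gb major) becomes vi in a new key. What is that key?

Db major

The numeral vi denotes a minor triad on scale degree 6. With Bb on degree 6, the tonic of the new key is Db.
Degree 6 carries a minor triad in major keys, so the destination is Db major.
Check: the diatonic triads of Db major are Db (I), Ebm (ii), Fm (iii), Gb (IV), Ab (V), Bbm (vi), Cdim (vii°) — Bbm is indeed vi.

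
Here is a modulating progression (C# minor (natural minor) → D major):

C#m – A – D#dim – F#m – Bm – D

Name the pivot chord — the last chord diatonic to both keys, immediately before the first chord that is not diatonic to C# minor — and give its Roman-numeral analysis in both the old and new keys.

Chords diatonic to C# minor: C#m, D#dim, E, F#m, G#m, A, B.
Reading the progression, the first chord not in that set is Bm, so the modulation leaves C# minor there.
The chord immediately before Bm is F#m, which is diatonic to both keys: iv in C# minor and iii in D major.

F#m — iv in C# minor, iii in D major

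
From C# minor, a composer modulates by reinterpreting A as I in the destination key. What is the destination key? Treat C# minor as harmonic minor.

A major

The numeral I denotes a major triad on scale degree 1. With A on degree 1, the tonic of the new key is A.
Degree 1 carries a major triad in major keys, so the destination is A major.
Check: the diatonic triads of A major are A (I), Bm (ii), C#m (iii), D (IV), E (V), F#m (vi), G#dim (vii°) — A is indeed I.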